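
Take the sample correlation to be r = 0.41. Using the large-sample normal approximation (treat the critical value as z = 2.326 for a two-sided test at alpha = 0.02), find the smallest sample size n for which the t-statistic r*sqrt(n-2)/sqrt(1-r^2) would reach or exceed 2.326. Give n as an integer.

29

r√(n−2)/√(1−r²) ≥ 2.326  ⇔  n−2 ≥ (2.326)²·(1−r²)/r²
(1−r²)/r² = (1−0.1681)/0.1681 = 4.9488
n ≥ 2 + 5.410276·4.9488 = 2 + 26.7744 = 28.7744
⌈28.7744⌉ = 29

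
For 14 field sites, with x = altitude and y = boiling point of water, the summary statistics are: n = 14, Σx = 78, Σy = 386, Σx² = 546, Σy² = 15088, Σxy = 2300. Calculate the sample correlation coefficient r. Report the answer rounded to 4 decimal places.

S_xy = nΣxy − ΣxΣy = 14·2300 − 78·386 = 32200 − 30108 = 2092
S_xx = nΣx² − (Σx)² = 14·546 − 78² = 7644 − 6084 = 1560
S_yy = nΣy² − (Σy)² = 14·15088 − 386² = 211232 − 148996 = 62236
r = S_xy / √(S_xx·S_yy) = 2092 / √(1560·62236) = 2092 / √97088160 = 2092 / 9853.3324 = 0.2123

0.2123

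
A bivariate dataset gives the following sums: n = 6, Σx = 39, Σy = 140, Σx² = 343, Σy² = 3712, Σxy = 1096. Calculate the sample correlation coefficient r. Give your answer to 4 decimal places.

0.9317

S_xy = nΣxy − ΣxΣy = 6·1096 − 39·140 = 6576 − 5460 = 1116
S_xx = nΣx² − (Σx)² = 6·343 − 39² = 2058 − 1521 = 537
S_yy = nΣy² − (Σy)² = 6·3712 − 140² = 22272 − 19600 = 2672
r = S_xy / √(S_xx·S_yy) = 1116 / √(537·2672) = 1116 / √1434864 = 1116 / 1197.8581 = 0.9317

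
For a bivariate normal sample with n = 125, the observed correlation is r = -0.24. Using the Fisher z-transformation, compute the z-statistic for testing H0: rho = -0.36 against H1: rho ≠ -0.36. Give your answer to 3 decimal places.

1.459

z_r = atanh(-0.24) = -0.244774,  z_0 = atanh(-0.36) = -0.376886
SE = 1/√(n−3) = 1/√122 = 0.090536
z = (z_r − z_0)/SE = (-0.244774 − (-0.376886)) / 0.090536 = 0.132112 / 0.090536 = 1.459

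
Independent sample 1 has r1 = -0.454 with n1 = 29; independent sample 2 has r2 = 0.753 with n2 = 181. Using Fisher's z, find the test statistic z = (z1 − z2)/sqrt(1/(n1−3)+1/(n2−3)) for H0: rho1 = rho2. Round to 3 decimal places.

-7.000

Fisher z-transforms: z1 = atanh(-0.454) = -0.489727, z2 = atanh(0.753) = 0.979848; difference d = -1.469575
Var(d) = 1/26 + 1/178 = 0.0384615 + 0.0056180 = 0.0440795
z = d/√Var(d) = -1.469575 / √0.0440795 = -1.469575 / 0.209951 = -7.000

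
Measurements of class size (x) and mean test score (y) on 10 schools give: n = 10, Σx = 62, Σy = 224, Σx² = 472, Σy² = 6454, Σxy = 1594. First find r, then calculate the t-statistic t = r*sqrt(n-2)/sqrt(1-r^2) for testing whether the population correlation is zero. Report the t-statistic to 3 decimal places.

S_xy = nΣxy − ΣxΣy = 10·1594 − 62·224 = 15940 − 13888 = 2052
S_xx = nΣx² − (Σx)² = 10·472 − 62² = 4720 − 3844 = 876
S_yy = nΣy² − (Σy)² = 10·6454 − 224² = 64540 − 50176 = 14364
r = S_xy / √(S_xx·S_yy) = 2052 / √(876·14364) = 2052 / √12582864 = 2052 / 3547.2333 = 0.5785
t = r·√(n−2)/√(1−r²) = 0.5785·√8 / √(1−0.334662) = 1.636245 / 0.815683 = 2.006

2.006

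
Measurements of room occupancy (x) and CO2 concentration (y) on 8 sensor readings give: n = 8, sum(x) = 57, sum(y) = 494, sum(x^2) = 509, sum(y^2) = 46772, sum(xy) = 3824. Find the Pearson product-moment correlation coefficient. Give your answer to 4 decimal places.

Numerator: nΣxy − (Σx)(Σy) = 8·3824 − (57)(494) = 2434
Denominator: √[(nΣx²−(Σx)²)(nΣy²−(Σy)²)]
  nΣx²−(Σx)² = 8·509 − 3249 = 823;  nΣy²−(Σy)² = 8·46772 − 244036 = 130140
  √(823·130140) = √107105220 = 10349.1652
r = 2434 / 10349.1652 = 0.2352

0.2352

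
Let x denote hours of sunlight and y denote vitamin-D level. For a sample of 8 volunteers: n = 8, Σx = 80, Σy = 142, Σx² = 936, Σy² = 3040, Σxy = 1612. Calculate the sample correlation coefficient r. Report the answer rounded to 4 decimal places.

0.7223

Numerator: nΣxy − (Σx)(Σy) = 8·1612 − (80)(142) = 1536
Denominator: √[(nΣx²−(Σx)²)(nΣy²−(Σy)²)]
  nΣx²−(Σx)² = 8·936 − 6400 = 1088;  nΣy²−(Σy)² = 8·3040 − 20164 = 4156
  √(1088·4156) = √4521728 = 2126.4355
r = 1536 / 2126.4355 = 0.7223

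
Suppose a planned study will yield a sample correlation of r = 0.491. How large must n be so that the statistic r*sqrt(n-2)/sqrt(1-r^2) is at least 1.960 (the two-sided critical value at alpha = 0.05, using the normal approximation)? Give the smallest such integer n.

r√(n−2)/√(1−r²) ≥ 1.960  ⇔  n−2 ≥ (1.960)²·(1−r²)/r²
(1−r²)/r² = (1−0.241081)/0.241081 = 3.1480
n ≥ 2 + 3.8416·3.1480 = 2 + 12.0934 = 14.0934
⌈14.0934⌉ = 15

15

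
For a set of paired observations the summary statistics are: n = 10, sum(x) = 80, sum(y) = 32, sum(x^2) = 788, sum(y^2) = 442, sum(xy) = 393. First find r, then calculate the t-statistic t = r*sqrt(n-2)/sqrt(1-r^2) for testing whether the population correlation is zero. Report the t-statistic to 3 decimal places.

2.184

S_xy = nΣxy − ΣxΣy = 10·393 − 80·32 = 3930 − 2560 = 1370
S_xx = nΣx² − (Σx)² = 10·788 − 80² = 7880 − 6400 = 1480
S_yy = nΣy² − (Σy)² = 10·442 − 32² = 4420 − 1024 = 3396
r = S_xy / √(S_xx·S_yy) = 1370 / √(1480·3396) = 1370 / √5026080 = 1370 / 2241.8921 = 0.6111
t = r·√(n−2)/√(1−r²) = 0.6111·√8 / √(1−0.373443) = 1.728452 / 0.791554 = 2.184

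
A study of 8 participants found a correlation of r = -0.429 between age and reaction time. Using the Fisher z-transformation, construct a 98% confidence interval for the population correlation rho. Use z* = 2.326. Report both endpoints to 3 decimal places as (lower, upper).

(-0.905, 0.524)

z_r = atanh(-0.429) = -0.458670;  SE = 1/√(n−3) = 1/√5 = 0.447214
z-limits: -0.458670 ± 2.326·0.447214 = -0.458670 ± 1.040220 = [-1.498890, 0.581550]
ρ-limits: (tanh -1.498890, tanh 0.581550) = (-0.905, 0.524)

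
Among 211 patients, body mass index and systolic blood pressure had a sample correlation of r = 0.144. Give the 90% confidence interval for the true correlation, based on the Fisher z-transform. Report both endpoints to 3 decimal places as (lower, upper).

z_r = atanh(0.144) = 0.145008;  SE = 1/√(n−3) = 1/√208 = 0.069338
z-limits: 0.145008 ± 1.645·0.069338 = 0.145008 ± 0.114061 = [0.030947, 0.259069]
ρ-limits: (tanh 0.030947, tanh 0.259069) = (0.031, 0.253)

(0.031, 0.253)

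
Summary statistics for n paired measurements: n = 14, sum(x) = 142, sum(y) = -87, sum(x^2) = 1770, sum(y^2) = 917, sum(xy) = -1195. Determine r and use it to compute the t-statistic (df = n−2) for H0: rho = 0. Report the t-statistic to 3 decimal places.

-6.665

S_xy = nΣxy − ΣxΣy = 14·(-1195) − 142·(-87) = -16730 − (-12354) = -4376
S_xx = nΣx² − (Σx)² = 14·1770 − 142² = 24780 − 20164 = 4616
S_yy = nΣy² − (Σy)² = 14·917 − (-87)² = 12838 − 7569 = 5269
r = S_xy / √(S_xx·S_yy) = -4376 / √(4616·5269) = -4376 / √24321704 = -4376 / 4931.7040 = -0.8873
t = r·√(n−2)/√(1−r²) = -0.8873·√12 / √(1−0.787301) = -3.073697 / 0.461193 = -6.665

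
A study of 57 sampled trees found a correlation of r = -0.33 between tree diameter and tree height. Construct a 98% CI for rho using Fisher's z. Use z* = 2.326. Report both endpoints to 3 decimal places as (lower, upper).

(-0.578, -0.026)

Fisher z: z_r = atanh(r) = ½·ln((1+(-0.33))/(1−(-0.33))) = -0.342828
SE(z) = 1/√(n−3) = 1/√54 = 0.136083
98% ⇒ z* = 2.326; margin = 2.326·0.136083 = 0.316529
CI on z-scale: (-0.659357, -0.026299)
Back-transform: tanh(-0.659357) = -0.577935, tanh(-0.026299) = -0.026293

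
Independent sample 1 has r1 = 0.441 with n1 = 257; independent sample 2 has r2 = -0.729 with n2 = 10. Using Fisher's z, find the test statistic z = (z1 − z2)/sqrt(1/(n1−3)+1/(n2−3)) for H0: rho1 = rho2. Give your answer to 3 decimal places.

3.654

Fisher z-transforms: z1 = atanh(0.441) = 0.473472, z2 = atanh(-0.729) = -0.926590; difference d = 1.400062
Var(d) = 1/254 + 1/7 = 0.0039370 + 0.1428571 = 0.1467941
z = d/√Var(d) = 1.400062 / √0.1467941 = 1.400062 / 0.383137 = 3.654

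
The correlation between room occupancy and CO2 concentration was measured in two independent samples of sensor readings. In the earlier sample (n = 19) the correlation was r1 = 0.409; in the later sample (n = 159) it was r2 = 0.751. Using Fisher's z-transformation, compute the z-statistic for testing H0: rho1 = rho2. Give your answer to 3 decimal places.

Fisher z-transforms: z1 = atanh(0.409) = 0.434410, z2 = atanh(0.751) = 0.975245; difference d = -0.540835
Var(d) = 1/16 + 1/156 = 0.0625000 + 0.0064103 = 0.0689103
z = d/√Var(d) = -0.540835 / √0.0689103 = -0.540835 / 0.262508 = -2.060

-2.060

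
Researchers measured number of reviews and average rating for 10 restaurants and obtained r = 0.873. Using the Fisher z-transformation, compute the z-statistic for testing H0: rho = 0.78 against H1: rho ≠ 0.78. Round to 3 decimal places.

0.794

Fisher z: atanh(0.873) = 1.345555, atanh(0.78) = 1.045371
z = (z_r − z_0)·√(n−3) = (1.345555 − 1.045371)·√7 = 0.300184 · 2.645751 = 0.794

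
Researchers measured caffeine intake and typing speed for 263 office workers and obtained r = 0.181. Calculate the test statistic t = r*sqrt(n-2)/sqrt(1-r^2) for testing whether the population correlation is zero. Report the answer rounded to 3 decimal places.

2.973

t = r·√(n−2) / √(1−r²) with r = 0.181, n = 263
  = 0.181·√261 / √(1 − 0.032761)
  = 0.181·16.155494 / 0.983483
  = 2.924144 / 0.983483 = 2.973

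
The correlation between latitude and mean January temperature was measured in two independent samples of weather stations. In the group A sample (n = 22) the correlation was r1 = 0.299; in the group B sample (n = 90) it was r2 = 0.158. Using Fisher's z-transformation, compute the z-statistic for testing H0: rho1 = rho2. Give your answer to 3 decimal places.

z1 = atanh(0.299) = 0.308421,  z2 = atanh(0.158) = 0.159335
SE = √(1/(n1−3) + 1/(n2−3)) = √(1/19 + 1/87) = √(0.0526316 + 0.0114943) = √0.0641259 = 0.253231
z = (z1 − z2)/SE = (0.308421 − 0.159335) / 0.253231 = 0.149086 / 0.253231 = 0.589

0.589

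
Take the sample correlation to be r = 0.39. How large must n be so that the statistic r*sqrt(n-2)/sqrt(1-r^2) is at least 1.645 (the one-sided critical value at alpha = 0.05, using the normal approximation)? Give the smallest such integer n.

Need r·√(n−2)/√(1−r²) ≥ 1.645
√(n−2) ≥ 1.645·√(1−0.1521) / 0.39 = 1.645·0.920815 / 0.39 = 3.8840
n−2 ≥ 15.0855  ⇒  n ≥ 17.0855
Smallest integer n = 18

18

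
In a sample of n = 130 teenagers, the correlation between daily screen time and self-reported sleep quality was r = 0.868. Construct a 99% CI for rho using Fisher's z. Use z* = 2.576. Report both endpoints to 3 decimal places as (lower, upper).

z_r = atanh(0.868) = 1.324911;  SE = 1/√(n−3) = 1/√127 = 0.088736
z-limits: 1.324911 ± 2.576·0.088736 = 1.324911 ± 0.228584 = [1.096327, 1.553495]
ρ-limits: (tanh 1.096327, tanh 1.553495) = (0.799, 0.914)

(0.799, 0.914)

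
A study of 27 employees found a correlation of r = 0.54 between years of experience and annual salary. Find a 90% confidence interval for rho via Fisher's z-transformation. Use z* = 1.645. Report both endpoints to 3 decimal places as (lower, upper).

Fisher z: z_r = atanh(r) = ½·ln((1+0.54)/(1−0.54)) = 0.604156
SE(z) = 1/√(n−3) = 1/√24 = 0.204124
90% ⇒ z* = 1.645; margin = 1.645·0.204124 = 0.335784
CI on z-scale: (0.268372, 0.939940)
Back-transform: tanh(0.268372) = 0.262109, tanh(0.939940) = 0.735195

(0.262, 0.735)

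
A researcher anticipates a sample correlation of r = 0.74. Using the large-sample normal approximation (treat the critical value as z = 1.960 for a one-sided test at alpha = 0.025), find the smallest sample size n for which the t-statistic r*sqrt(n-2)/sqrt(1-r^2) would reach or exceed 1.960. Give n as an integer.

r√(n−2)/√(1−r²) ≥ 1.960  ⇔  n−2 ≥ (1.960)²·(1−r²)/r²
(1−r²)/r² = (1−0.5476)/0.5476 = 0.8262
n ≥ 2 + 3.8416·0.8262 = 2 + 3.1739 = 5.1739
⌈5.1739⌉ = 6

6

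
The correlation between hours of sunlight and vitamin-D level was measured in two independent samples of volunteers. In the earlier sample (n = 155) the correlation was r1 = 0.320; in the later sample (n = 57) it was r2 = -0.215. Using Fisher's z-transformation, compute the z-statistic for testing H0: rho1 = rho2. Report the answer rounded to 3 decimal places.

Fisher z-transforms: z1 = atanh(0.320) = 0.331647, z2 = atanh(-0.215) = -0.218408; difference d = 0.550055
Var(d) = 1/152 + 1/54 = 0.0065789 + 0.0185185 = 0.0250974
z = d/√Var(d) = 0.550055 / √0.0250974 = 0.550055 / 0.158422 = 3.472

3.472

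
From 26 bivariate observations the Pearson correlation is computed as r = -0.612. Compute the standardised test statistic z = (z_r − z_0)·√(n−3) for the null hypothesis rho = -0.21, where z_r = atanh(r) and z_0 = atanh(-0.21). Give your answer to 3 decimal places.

z_r = atanh(-0.612) = -0.712113,  z_0 = atanh(-0.21) = -0.213171
SE = 1/√(n−3) = 1/√23 = 0.208514
z = (z_r − z_0)/SE = (-0.712113 − (-0.213171)) / 0.208514 = -0.498942 / 0.208514 = -2.393

-2.393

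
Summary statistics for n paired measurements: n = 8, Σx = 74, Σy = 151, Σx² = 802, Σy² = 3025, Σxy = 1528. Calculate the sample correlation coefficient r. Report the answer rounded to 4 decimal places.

0.9156

S_xy = nΣxy − ΣxΣy = 8·1528 − 74·151 = 12224 − 11174 = 1050
S_xx = nΣx² − (Σx)² = 8·802 − 74² = 6416 − 5476 = 940
S_yy = nΣy² − (Σy)² = 8·3025 − 151² = 24200 − 22801 = 1399
r = S_xy / √(S_xx·S_yy) = 1050 / √(940·1399) = 1050 / √1315060 = 1050 / 1146.7607 = 0.9156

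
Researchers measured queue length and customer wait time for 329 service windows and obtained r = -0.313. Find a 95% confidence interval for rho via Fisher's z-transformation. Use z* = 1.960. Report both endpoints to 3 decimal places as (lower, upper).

(-0.407, -0.212)

Fisher z: z_r = atanh(r) = ½·ln((1+(-0.313))/(1−(-0.313))) = -0.323868
SE(z) = 1/√(n−3) = 1/√326 = 0.055385
95% ⇒ z* = 1.960; margin = 1.960·0.055385 = 0.108555
CI on z-scale: (-0.432423, -0.215313)
Back-transform: tanh(-0.432423) = -0.407344, tanh(-0.215313) = -0.212046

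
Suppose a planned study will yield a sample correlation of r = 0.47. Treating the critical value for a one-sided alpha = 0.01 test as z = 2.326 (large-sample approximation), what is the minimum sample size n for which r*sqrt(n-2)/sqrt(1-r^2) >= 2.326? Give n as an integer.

22

Need r·√(n−2)/√(1−r²) ≥ 2.326
√(n−2) ≥ 2.326·√(1−0.2209) / 0.47 = 2.326·0.882666 / 0.47 = 4.3683
n−2 ≥ 19.0820  ⇒  n ≥ 21.0820
Smallest integer n = 22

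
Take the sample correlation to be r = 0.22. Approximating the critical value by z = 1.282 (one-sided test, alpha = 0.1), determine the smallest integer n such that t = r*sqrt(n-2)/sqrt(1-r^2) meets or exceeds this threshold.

Need r·√(n−2)/√(1−r²) ≥ 1.282
√(n−2) ≥ 1.282·√(1−0.0484) / 0.22 = 1.282·0.975500 / 0.22 = 5.6845
n−2 ≥ 32.3135  ⇒  n ≥ 34.3135
Smallest integer n = 35

35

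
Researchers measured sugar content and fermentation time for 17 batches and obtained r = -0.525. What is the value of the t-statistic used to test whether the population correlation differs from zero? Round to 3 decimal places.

1 − r² = 1 − 0.275625 = 0.724375;  √(1−r²) = 0.851102
√(n−2) = √15 = 3.872983
t = r·√(n−2)/√(1−r²) = -0.525 · 3.872983 / 0.851102 = -2.389

-2.389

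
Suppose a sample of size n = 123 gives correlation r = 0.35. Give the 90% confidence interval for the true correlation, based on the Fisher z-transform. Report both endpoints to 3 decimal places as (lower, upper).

(0.212, 0.474)

z_r = atanh(0.35) = 0.365444;  SE = 1/√(n−3) = 1/√120 = 0.091287
z-limits: 0.365444 ± 1.645·0.091287 = 0.365444 ± 0.150167 = [0.215277, 0.515611]
ρ-limits: (tanh 0.215277, tanh 0.515611) = (0.212, 0.474)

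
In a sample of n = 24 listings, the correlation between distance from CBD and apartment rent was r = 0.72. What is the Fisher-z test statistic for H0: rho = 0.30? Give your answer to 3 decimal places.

2.741

z_r = atanh(0.72) = 0.907645,  z_0 = atanh(0.30) = 0.309520
SE = 1/√(n−3) = 1/√21 = 0.218218
z = (z_r − z_0)/SE = (0.907645 − 0.309520) / 0.218218 = 0.598125 / 0.218218 = 2.741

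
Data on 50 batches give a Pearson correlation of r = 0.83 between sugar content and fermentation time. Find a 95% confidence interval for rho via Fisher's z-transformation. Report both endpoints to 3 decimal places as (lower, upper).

(0.717, 0.900)

z_r = atanh(0.83) = 1.188136;  SE = 1/√(n−3) = 1/√47 = 0.145865
z-limits: 1.188136 ± 1.960·0.145865 = 1.188136 ± 0.285895 = [0.902241, 1.474031]
ρ-limits: (tanh 0.902241, tanh 1.474031) = (0.717, 0.900)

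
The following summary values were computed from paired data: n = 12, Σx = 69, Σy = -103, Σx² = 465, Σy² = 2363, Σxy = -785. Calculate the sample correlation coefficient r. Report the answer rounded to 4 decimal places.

Numerator: nΣxy − (Σx)(Σy) = 12·(-785) − (69)(-103) = -2313
Denominator: √[(nΣx²−(Σx)²)(nΣy²−(Σy)²)]
  nΣx²−(Σx)² = 12·465 − 4761 = 819;  nΣy²−(Σy)² = 12·2363 − 10609 = 17747
  √(819·17747) = √14534793 = 3812.4524
r = -2313 / 3812.4524 = -0.6067

-0.6067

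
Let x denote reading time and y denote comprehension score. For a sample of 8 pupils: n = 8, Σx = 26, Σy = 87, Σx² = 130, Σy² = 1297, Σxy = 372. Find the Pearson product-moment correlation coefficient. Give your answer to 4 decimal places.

0.7064

Numerator: nΣxy − (Σx)(Σy) = 8·372 − (26)(87) = 714
Denominator: √[(nΣx²−(Σx)²)(nΣy²−(Σy)²)]
  nΣx²−(Σx)² = 8·130 − 676 = 364;  nΣy²−(Σy)² = 8·1297 − 7569 = 2807
  √(364·2807) = √1021748 = 1010.8155
r = 714 / 1010.8155 = 0.7064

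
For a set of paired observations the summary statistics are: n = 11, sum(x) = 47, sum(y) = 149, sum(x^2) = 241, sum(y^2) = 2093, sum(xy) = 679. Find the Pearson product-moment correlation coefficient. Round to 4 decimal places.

Numerator: nΣxy − (Σx)(Σy) = 11·679 − (47)(149) = 466
Denominator: √[(nΣx²−(Σx)²)(nΣy²−(Σy)²)]
  nΣx²−(Σx)² = 11·241 − 2209 = 442;  nΣy²−(Σy)² = 11·2093 − 22201 = 822
  √(442·822) = √363324 = 602.7636
r = 466 / 602.7636 = 0.7731

0.7731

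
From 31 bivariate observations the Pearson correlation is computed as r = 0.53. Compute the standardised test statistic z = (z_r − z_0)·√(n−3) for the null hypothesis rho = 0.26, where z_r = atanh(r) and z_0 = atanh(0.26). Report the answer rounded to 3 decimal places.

1.715

z_r = atanh(0.53) = 0.590145,  z_0 = atanh(0.26) = 0.266108
SE = 1/√(n−3) = 1/√28 = 0.188982
z = (z_r − z_0)/SE = (0.590145 − 0.266108) / 0.188982 = 0.324037 / 0.188982 = 1.715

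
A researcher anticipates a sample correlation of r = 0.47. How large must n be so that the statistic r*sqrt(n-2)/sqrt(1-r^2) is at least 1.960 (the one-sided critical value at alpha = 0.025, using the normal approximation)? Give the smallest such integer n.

16

Need r·√(n−2)/√(1−r²) ≥ 1.960
√(n−2) ≥ 1.960·√(1−0.2209) / 0.47 = 1.960·0.882666 / 0.47 = 3.6809
n−2 ≥ 13.5490  ⇒  n ≥ 15.5490
Smallest integer n = 16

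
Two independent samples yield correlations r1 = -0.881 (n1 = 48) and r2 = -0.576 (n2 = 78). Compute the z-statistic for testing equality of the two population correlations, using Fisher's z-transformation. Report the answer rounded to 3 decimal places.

Fisher z-transforms: z1 = atanh(-0.881) = -1.380218, z2 = atanh(-0.576) = -0.656456; difference d = -0.723762
Var(d) = 1/45 + 1/75 = 0.0222222 + 0.0133333 = 0.0355555
z = d/√Var(d) = -0.723762 / √0.0355555 = -0.723762 / 0.188562 = -3.838

-3.838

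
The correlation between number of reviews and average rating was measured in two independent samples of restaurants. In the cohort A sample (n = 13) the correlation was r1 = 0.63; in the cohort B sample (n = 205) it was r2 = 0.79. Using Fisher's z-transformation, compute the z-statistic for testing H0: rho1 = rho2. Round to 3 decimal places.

-1.019

Fisher z-transforms: z1 = atanh(0.63) = 0.741416, z2 = atanh(0.79) = 1.071432; difference d = -0.330016
Var(d) = 1/10 + 1/202 = 0.1000000 + 0.0049505 = 0.1049505
z = d/√Var(d) = -0.330016 / √0.1049505 = -0.330016 / 0.323961 = -1.019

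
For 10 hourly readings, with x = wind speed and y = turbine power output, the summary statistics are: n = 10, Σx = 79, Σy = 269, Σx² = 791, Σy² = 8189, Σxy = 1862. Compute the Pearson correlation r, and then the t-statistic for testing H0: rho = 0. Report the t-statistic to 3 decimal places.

Numerator: nΣxy − (Σx)(Σy) = 10·1862 − (79)(269) = -2631
Denominator: √[(nΣx²−(Σx)²)(nΣy²−(Σy)²)]
  nΣx²−(Σx)² = 10·791 − 6241 = 1669;  nΣy²−(Σy)² = 10·8189 − 72361 = 9529
  √(1669·9529) = √15903901 = 3987.9695
r = -2631 / 3987.9695 = -0.6597
t = r·√(n−2)/√(1−r²) = -0.6597·√8 / √(1−0.435204) = -1.865913 / 0.751529 = -2.483

-2.483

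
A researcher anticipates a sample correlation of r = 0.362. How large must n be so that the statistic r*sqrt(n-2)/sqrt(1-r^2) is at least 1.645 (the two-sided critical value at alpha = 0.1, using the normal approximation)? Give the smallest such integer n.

Need r·√(n−2)/√(1−r²) ≥ 1.645
√(n−2) ≥ 1.645·√(1−0.131044) / 0.362 = 1.645·0.932178 / 0.362 = 4.2360
n−2 ≥ 17.9437  ⇒  n ≥ 19.9437
Smallest integer n = 20

20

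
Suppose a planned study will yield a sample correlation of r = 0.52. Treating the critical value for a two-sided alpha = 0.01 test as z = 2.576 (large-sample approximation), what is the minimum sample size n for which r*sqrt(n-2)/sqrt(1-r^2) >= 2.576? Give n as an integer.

20

Need r·√(n−2)/√(1−r²) ≥ 2.576
√(n−2) ≥ 2.576·√(1−0.2704) / 0.52 = 2.576·0.854166 / 0.52 = 4.2314
n−2 ≥ 17.9047  ⇒  n ≥ 19.9047
Smallest integer n = 20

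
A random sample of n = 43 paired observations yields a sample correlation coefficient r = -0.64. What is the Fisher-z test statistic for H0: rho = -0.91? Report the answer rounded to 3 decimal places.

z_r = atanh(-0.64) = -0.758174,  z_0 = atanh(-0.91) = -1.527524
SE = 1/√(n−3) = 1/√40 = 0.158114
z = (z_r − z_0)/SE = (-0.758174 − (-1.527524)) / 0.158114 = 0.769350 / 0.158114 = 4.866

4.866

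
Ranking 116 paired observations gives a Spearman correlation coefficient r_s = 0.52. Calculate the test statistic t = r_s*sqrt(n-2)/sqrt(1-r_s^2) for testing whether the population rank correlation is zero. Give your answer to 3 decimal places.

t = r_s·√(n−2) / √(1−r_s²) with r_s = 0.52, n = 116
  = 0.52·√114 / √(1 − 0.2704)
  = 0.52·10.677078 / 0.854166
  = 5.552081 / 0.854166 = 6.500

6.500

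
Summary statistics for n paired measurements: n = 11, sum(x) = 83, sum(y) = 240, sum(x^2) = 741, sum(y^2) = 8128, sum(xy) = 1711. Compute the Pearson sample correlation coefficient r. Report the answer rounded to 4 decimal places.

S_xy = nΣxy − ΣxΣy = 11·1711 − 83·240 = 18821 − 19920 = -1099
S_xx = nΣx² − (Σx)² = 11·741 − 83² = 8151 − 6889 = 1262
S_yy = nΣy² − (Σy)² = 11·8128 − 240² = 89408 − 57600 = 31808
r = S_xy / √(S_xx·S_yy) = -1099 / √(1262·31808) = -1099 / √40141696 = -1099 / 6335.7475 = -0.1735

-0.1735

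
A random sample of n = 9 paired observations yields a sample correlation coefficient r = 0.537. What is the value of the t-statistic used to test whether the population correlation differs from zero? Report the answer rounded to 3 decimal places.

1 − r² = 1 − 0.288369 = 0.711631;  √(1−r²) = 0.843582
√(n−2) = √7 = 2.645751
t = r·√(n−2)/√(1−r²) = 0.537 · 2.645751 / 0.843582 = 1.684

1.684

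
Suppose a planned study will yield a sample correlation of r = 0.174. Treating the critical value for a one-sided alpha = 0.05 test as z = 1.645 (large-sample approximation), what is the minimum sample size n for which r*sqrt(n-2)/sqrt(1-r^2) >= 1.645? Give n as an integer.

89

Need r·√(n−2)/√(1−r²) ≥ 1.645
√(n−2) ≥ 1.645·√(1−0.030276) / 0.174 = 1.645·0.984746 / 0.174 = 9.3098
n−2 ≥ 86.6724  ⇒  n ≥ 88.6724
Smallest integer n = 89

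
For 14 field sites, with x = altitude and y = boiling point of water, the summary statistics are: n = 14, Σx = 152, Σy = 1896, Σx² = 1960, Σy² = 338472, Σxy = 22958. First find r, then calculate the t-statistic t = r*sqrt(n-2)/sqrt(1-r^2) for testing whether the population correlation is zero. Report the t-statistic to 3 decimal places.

1.853

Numerator: nΣxy − (Σx)(Σy) = 14·22958 − (152)(1896) = 33220
Denominator: √[(nΣx²−(Σx)²)(nΣy²−(Σy)²)]
  nΣx²−(Σx)² = 14·1960 − 23104 = 4336;  nΣy²−(Σy)² = 14·338472 − 3594816 = 1143792
  √(4336·1143792) = √4959482112 = 70423.5906
r = 33220 / 70423.5906 = 0.4717
t = r·√(n−2)/√(1−r²) = 0.4717·√12 / √(1−0.222501) = 1.634017 / 0.881759 = 1.853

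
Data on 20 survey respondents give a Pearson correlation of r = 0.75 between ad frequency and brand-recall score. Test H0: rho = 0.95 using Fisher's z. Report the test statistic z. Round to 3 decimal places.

z_r = atanh(0.75) = 0.972955,  z_0 = atanh(0.95) = 1.831781
SE = 1/√(n−3) = 1/√17 = 0.242536
z = (z_r − z_0)/SE = (0.972955 − 1.831781) / 0.242536 = -0.858826 / 0.242536 = -3.541

-3.541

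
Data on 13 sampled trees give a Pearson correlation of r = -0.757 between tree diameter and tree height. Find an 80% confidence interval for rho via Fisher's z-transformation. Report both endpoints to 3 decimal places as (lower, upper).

z_r = atanh(-0.757) = -0.989151;  SE = 1/√(n−3) = 1/√10 = 0.316228
z-limits: -0.989151 ± 1.282·0.316228 = -0.989151 ± 0.405404 = [-1.394555, -0.583747]
ρ-limits: (tanh -1.394555, tanh -0.583747) = (-0.884, -0.525)

(-0.884, -0.525)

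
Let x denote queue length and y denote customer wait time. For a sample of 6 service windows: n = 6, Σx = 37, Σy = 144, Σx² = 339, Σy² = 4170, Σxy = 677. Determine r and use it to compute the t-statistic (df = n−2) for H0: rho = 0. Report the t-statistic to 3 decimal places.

Numerator: nΣxy − (Σx)(Σy) = 6·677 − (37)(144) = -1266
Denominator: √[(nΣx²−(Σx)²)(nΣy²−(Σy)²)]
  nΣx²−(Σx)² = 6·339 − 1369 = 665;  nΣy²−(Σy)² = 6·4170 − 20736 = 4284
  √(665·4284) = √2848860 = 1687.8566
r = -1266 / 1687.8566 = -0.7501
t = r·√(n−2)/√(1−r²) = -0.7501·√4 / √(1−0.562650) = -1.500200 / 0.661324 = -2.268

-2.268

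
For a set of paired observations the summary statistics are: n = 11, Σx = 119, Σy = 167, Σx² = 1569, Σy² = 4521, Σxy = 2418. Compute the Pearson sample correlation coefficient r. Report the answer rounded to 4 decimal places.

Numerator: nΣxy − (Σx)(Σy) = 11·2418 − (119)(167) = 6725
Denominator: √[(nΣx²−(Σx)²)(nΣy²−(Σy)²)]
  nΣx²−(Σx)² = 11·1569 − 14161 = 3098;  nΣy²−(Σy)² = 11·4521 − 27889 = 21842
  √(3098·21842) = √67666516 = 8225.9660
r = 6725 / 8225.9660 = 0.8175

0.8175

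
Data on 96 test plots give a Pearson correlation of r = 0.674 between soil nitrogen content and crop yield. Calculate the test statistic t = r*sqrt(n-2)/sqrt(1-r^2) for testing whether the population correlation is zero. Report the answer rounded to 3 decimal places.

t = r·√(n−2) / √(1−r²) with r = 0.674, n = 96
  = 0.674·√94 / √(1 − 0.454276)
  = 0.674·9.695360 / 0.738731
  = 6.534673 / 0.738731 = 8.846

8.846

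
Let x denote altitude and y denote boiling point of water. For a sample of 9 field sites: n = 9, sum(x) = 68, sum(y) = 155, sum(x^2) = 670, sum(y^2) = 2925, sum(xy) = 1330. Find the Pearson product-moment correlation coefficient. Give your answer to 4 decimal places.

Numerator: nΣxy − (Σx)(Σy) = 9·1330 − (68)(155) = 1430
Denominator: √[(nΣx²−(Σx)²)(nΣy²−(Σy)²)]
  nΣx²−(Σx)² = 9·670 − 4624 = 1406;  nΣy²−(Σy)² = 9·2925 − 24025 = 2300
  √(1406·2300) = √3233800 = 1798.2770
r = 1430 / 1798.2770 = 0.7952

0.7952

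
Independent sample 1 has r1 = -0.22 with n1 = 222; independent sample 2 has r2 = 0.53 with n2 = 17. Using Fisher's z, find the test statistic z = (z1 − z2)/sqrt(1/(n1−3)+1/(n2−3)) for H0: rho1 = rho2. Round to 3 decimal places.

-2.952

Fisher z-transforms: z1 = atanh(-0.22) = -0.223656, z2 = atanh(0.53) = 0.590145; difference d = -0.813801
Var(d) = 1/219 + 1/14 = 0.0045662 + 0.0714286 = 0.0759948
z = d/√Var(d) = -0.813801 / √0.0759948 = -0.813801 / 0.275672 = -2.952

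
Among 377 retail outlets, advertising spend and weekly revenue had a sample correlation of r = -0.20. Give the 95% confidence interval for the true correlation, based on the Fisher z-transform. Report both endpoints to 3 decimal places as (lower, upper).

(-0.295, -0.101)

z_r = atanh(-0.20) = -0.202733;  SE = 1/√(n−3) = 1/√374 = 0.051709
z-limits: -0.202733 ± 1.960·0.051709 = -0.202733 ± 0.101350 = [-0.304083, -0.101383]
ρ-limits: (tanh -0.304083, tanh -0.101383) = (-0.295, -0.101)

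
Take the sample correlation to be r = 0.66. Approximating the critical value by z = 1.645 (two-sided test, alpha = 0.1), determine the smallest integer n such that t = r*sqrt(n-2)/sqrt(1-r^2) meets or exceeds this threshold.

6

Need r·√(n−2)/√(1−r²) ≥ 1.645
√(n−2) ≥ 1.645·√(1−0.4356) / 0.66 = 1.645·0.751266 / 0.66 = 1.8725
n−2 ≥ 3.5063  ⇒  n ≥ 5.5063
Smallest integer n = 6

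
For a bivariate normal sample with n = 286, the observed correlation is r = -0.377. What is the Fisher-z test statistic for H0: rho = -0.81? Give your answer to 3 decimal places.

12.288

z_r = atanh(-0.377) = -0.396558,  z_0 = atanh(-0.81) = -1.127029
SE = 1/√(n−3) = 1/√283 = 0.059444
z = (z_r − z_0)/SE = (-0.396558 − (-1.127029)) / 0.059444 = 0.730471 / 0.059444 = 12.288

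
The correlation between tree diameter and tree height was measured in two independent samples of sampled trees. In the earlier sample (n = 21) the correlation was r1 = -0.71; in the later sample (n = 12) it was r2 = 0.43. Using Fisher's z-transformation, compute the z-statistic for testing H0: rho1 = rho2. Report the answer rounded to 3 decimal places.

-3.300

Fisher z-transforms: z1 = atanh(-0.71) = -0.887184, z2 = atanh(0.43) = 0.459897; difference d = -1.347081
Var(d) = 1/18 + 1/9 = 0.0555556 + 0.1111111 = 0.1666667
z = d/√Var(d) = -1.347081 / √0.1666667 = -1.347081 / 0.408248 = -3.300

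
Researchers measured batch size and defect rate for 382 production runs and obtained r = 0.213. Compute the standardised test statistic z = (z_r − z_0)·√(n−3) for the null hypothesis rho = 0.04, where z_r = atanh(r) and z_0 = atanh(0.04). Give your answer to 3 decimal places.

3.432

Fisher z: atanh(0.213) = 0.216312, atanh(0.04) = 0.040021
z = (z_r − z_0)·√(n−3) = (0.216312 − 0.040021)·√379 = 0.176291 · 19.467922 = 3.432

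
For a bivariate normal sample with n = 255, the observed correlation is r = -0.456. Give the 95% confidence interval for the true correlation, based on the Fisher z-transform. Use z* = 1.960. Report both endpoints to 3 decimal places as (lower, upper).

(-0.548, -0.353)

Fisher z: z_r = atanh(r) = ½·ln((1+(-0.456))/(1−(-0.456))) = -0.492249
SE(z) = 1/√(n−3) = 1/√252 = 0.062994
95% ⇒ z* = 1.960; margin = 1.960·0.062994 = 0.123468
CI on z-scale: (-0.615717, -0.368781)
Back-transform: tanh(-0.615717) = -0.548139, tanh(-0.368781) = -0.352925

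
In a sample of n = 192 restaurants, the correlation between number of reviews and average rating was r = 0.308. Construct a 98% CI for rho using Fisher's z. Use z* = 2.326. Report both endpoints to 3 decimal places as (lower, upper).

(0.148, 0.452)

Fisher z: z_r = atanh(r) = ½·ln((1+0.308)/(1−0.308)) = 0.318334
SE(z) = 1/√(n−3) = 1/√189 = 0.072739
98% ⇒ z* = 2.326; margin = 2.326·0.072739 = 0.169191
CI on z-scale: (0.149143, 0.487525)
Back-transform: tanh(0.149143) = 0.148047, tanh(0.487525) = 0.452250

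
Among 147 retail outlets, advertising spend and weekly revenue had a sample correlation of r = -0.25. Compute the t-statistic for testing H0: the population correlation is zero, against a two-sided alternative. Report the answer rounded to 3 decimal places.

-3.109

1 − r² = 1 − 0.0625 = 0.9375;  √(1−r²) = 0.968246
√(n−2) = √145 = 12.041595
t = r·√(n−2)/√(1−r²) = -0.25 · 12.041595 / 0.968246 = -3.109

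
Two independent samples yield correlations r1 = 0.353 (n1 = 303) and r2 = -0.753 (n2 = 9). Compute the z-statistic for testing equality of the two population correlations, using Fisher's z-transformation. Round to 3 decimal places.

3.271

Fisher z-transforms: z1 = atanh(0.353) = 0.368867, z2 = atanh(-0.753) = -0.979848; difference d = 1.348715
Var(d) = 1/300 + 1/6 = 0.0033333 + 0.1666667 = 0.1700000
z = d/√Var(d) = 1.348715 / √0.1700000 = 1.348715 / 0.412311 = 3.271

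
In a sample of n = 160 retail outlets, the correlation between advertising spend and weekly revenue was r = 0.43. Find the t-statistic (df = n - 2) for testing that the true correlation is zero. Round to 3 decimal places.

t = r·√(n−2) / √(1−r²) with r = 0.43, n = 160
  = 0.43·√158 / √(1 − 0.1849)
  = 0.43·12.569805 / 0.902829
  = 5.405016 / 0.902829 = 5.987

5.987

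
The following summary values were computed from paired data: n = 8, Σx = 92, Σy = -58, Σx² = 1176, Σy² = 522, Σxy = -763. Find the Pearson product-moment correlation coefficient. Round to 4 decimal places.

S_xy = nΣxy − ΣxΣy = 8·(-763) − 92·(-58) = -6104 − (-5336) = -768
S_xx = nΣx² − (Σx)² = 8·1176 − 92² = 9408 − 8464 = 944
S_yy = nΣy² − (Σy)² = 8·522 − (-58)² = 4176 − 3364 = 812
r = S_xy / √(S_xx·S_yy) = -768 / √(944·812) = -768 / √766528 = -768 / 875.5158 = -0.8772

-0.8772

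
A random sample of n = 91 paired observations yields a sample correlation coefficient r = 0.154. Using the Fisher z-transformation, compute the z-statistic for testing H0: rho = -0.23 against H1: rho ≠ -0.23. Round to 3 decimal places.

z_r = atanh(0.154) = 0.155235,  z_0 = atanh(-0.23) = -0.234189
SE = 1/√(n−3) = 1/√88 = 0.106600
z = (z_r − z_0)/SE = (0.155235 − (-0.234189)) / 0.106600 = 0.389424 / 0.106600 = 3.653

3.653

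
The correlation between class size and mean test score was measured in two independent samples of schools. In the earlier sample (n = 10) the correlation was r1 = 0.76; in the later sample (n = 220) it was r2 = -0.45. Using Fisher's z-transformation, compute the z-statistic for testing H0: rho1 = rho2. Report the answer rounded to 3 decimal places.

Fisher z-transforms: z1 = atanh(0.76) = 0.996215, z2 = atanh(-0.45) = -0.484700; difference d = 1.480915
Var(d) = 1/7 + 1/217 = 0.1428571 + 0.0046083 = 0.1474654
z = d/√Var(d) = 1.480915 / √0.1474654 = 1.480915 / 0.384012 = 3.856

3.856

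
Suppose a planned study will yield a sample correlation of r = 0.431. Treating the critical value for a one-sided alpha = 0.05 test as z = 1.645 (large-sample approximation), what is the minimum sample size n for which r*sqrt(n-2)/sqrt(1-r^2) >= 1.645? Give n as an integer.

14

Need r·√(n−2)/√(1−r²) ≥ 1.645
√(n−2) ≥ 1.645·√(1−0.185761) / 0.431 = 1.645·0.902352 / 0.431 = 3.4440
n−2 ≥ 11.8611  ⇒  n ≥ 13.8611
Smallest integer n = 14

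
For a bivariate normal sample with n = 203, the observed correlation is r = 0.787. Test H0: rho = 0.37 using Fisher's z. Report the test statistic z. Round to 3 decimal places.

9.547

z_r = atanh(0.787) = 1.063501,  z_0 = atanh(0.37) = 0.388423
SE = 1/√(n−3) = 1/√200 = 0.070711
z = (z_r − z_0)/SE = (1.063501 − 0.388423) / 0.070711 = 0.675078 / 0.070711 = 9.547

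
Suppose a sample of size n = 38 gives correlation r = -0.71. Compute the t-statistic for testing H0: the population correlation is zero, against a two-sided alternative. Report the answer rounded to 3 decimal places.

-6.049

t = r·√(n−2) / √(1−r²) with r = -0.71, n = 38
  = -0.71·√36 / √(1 − 0.5041)
  = -0.71·6.000000 / 0.704202
  = -4.260000 / 0.704202 = -6.049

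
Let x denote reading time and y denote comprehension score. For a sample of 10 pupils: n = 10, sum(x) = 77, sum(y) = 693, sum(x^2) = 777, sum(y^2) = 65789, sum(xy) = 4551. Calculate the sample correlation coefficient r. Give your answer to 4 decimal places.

-0.4341

S_xy = nΣxy − ΣxΣy = 10·4551 − 77·693 = 45510 − 53361 = -7851
S_xx = nΣx² − (Σx)² = 10·777 − 77² = 7770 − 5929 = 1841
S_yy = nΣy² − (Σy)² = 10·65789 − 693² = 657890 − 480249 = 177641
r = S_xy / √(S_xx·S_yy) = -7851 / √(1841·177641) = -7851 / √327037081 = -7851 / 18084.1666 = -0.4341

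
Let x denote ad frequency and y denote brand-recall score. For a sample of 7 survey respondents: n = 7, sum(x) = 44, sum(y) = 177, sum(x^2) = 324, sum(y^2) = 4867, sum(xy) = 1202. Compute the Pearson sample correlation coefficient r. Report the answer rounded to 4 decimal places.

0.6563

Numerator: nΣxy − (Σx)(Σy) = 7·1202 − (44)(177) = 626
Denominator: √[(nΣx²−(Σx)²)(nΣy²−(Σy)²)]
  nΣx²−(Σx)² = 7·324 − 1936 = 332;  nΣy²−(Σy)² = 7·4867 − 31329 = 2740
  √(332·2740) = √909680 = 953.7715
r = 626 / 953.7715 = 0.6563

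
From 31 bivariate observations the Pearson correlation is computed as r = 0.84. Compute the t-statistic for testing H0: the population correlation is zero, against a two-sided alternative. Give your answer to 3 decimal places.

1 − r² = 1 − 0.7056 = 0.2944;  √(1−r²) = 0.542586
√(n−2) = √29 = 5.385165
t = r·√(n−2)/√(1−r²) = 0.84 · 5.385165 / 0.542586 = 8.337

8.337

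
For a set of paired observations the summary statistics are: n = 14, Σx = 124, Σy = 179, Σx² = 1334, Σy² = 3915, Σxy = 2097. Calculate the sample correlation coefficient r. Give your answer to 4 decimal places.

S_xy = nΣxy − ΣxΣy = 14·2097 − 124·179 = 29358 − 22196 = 7162
S_xx = nΣx² − (Σx)² = 14·1334 − 124² = 18676 − 15376 = 3300
S_yy = nΣy² − (Σy)² = 14·3915 − 179² = 54810 − 32041 = 22769
r = S_xy / √(S_xx·S_yy) = 7162 / √(3300·22769) = 7162 / √75137700 = 7162 / 8668.2005 = 0.8262

0.8262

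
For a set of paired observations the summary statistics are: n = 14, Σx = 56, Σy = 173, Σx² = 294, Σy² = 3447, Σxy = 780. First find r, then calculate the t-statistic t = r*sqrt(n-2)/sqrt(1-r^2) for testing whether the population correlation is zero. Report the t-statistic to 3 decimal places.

Numerator: nΣxy − (Σx)(Σy) = 14·780 − (56)(173) = 1232
Denominator: √[(nΣx²−(Σx)²)(nΣy²−(Σy)²)]
  nΣx²−(Σx)² = 14·294 − 3136 = 980;  nΣy²−(Σy)² = 14·3447 − 29929 = 18329
  √(980·18329) = √17962420 = 4238.2095
r = 1232 / 4238.2095 = 0.2907
t = r·√(n−2)/√(1−r²) = 0.2907·√12 / √(1−0.084506) = 1.007014 / 0.956815 = 1.052

1.052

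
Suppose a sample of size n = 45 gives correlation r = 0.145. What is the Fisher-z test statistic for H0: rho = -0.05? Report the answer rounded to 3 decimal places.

1.271

z_r = atanh(0.145) = 0.146029,  z_0 = atanh(-0.05) = -0.050042
SE = 1/√(n−3) = 1/√42 = 0.154303
z = (z_r − z_0)/SE = (0.146029 − (-0.050042)) / 0.154303 = 0.196071 / 0.154303 = 1.271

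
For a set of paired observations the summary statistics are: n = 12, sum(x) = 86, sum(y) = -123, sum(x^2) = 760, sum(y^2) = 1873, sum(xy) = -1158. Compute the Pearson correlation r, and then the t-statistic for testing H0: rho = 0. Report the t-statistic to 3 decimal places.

-8.151

S_xy = nΣxy − ΣxΣy = 12·(-1158) − 86·(-123) = -13896 − (-10578) = -3318
S_xx = nΣx² − (Σx)² = 12·760 − 86² = 9120 − 7396 = 1724
S_yy = nΣy² − (Σy)² = 12·1873 − (-123)² = 22476 − 15129 = 7347
r = S_xy / √(S_xx·S_yy) = -3318 / √(1724·7347) = -3318 / √12666228 = -3318 / 3558.9645 = -0.9323
t = r·√(n−2)/√(1−r²) = -0.9323·√10 / √(1−0.869183) = -2.948191 / 0.361686 = -8.151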